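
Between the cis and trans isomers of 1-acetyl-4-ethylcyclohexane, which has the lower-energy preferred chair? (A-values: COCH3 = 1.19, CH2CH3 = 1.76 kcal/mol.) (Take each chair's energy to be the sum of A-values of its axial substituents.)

trans

At 1,4 positions (parity opposite): cis → (a,e or e,a); trans → (e,e or a,a).
Best chair for cis: E = 1.19 kcal/mol; best chair for trans: E = 0.00 kcal/mol.
The trans isomer is lower by 1.19 kcal/mol.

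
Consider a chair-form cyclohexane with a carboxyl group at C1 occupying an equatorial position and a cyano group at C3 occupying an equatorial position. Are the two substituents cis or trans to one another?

cis

C1 and C3 have the same parity, so their axial bonds point in the same direction.
With same-parity carbons, two substituents on the same face are both axial or both equatorial; opposite faces give one of each.
Here the groups are equatorial/equatorial → same face → cis.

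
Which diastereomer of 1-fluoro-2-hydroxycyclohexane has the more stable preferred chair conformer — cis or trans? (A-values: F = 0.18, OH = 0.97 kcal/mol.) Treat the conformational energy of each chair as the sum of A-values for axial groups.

At 1,2 positions (parity opposite): cis → (a,e or e,a); trans → (e,e or a,a).
Best chair for cis: E = 0.18 kcal/mol; best chair for trans: E = 0.00 kcal/mol.
The trans isomer is lower by 0.18 kcal/mol.

trans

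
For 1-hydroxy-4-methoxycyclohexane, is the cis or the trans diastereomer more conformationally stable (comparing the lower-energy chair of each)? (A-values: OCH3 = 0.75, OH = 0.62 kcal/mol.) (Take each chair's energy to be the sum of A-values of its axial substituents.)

trans

At 1,4 positions (parity opposite): cis → (a,e or e,a); trans → (e,e or a,a).
Best chair for cis: E = 0.62 kcal/mol; best chair for trans: E = 0.00 kcal/mol.
The trans isomer is lower by 0.62 kcal/mol.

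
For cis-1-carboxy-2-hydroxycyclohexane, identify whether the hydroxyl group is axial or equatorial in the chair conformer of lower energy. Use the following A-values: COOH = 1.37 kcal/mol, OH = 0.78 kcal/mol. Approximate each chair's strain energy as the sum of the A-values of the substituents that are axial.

axial

C1 and C2 have opposite parity, so for the cis isomer the two substituents are one axial and one equatorial in each chair.
Chair I (carboxyl axial, hydroxyl equatorial): E = 1.37 kcal/mol.
Chair II (carboxyl equatorial, hydroxyl axial): E = 0.78 kcal/mol.
Chair II is the more stable (lower-energy) conformer, and in that chair the hydroxyl group is axial.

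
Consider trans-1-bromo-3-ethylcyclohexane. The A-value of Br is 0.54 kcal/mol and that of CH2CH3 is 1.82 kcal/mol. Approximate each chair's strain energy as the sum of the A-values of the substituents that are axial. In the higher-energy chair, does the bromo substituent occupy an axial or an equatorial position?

C1 and C3 have the same parity, so for the trans isomer the two substituents are one axial and one equatorial in each chair.
Chair I (bromo axial, ethyl equatorial): E = 0.54 kcal/mol.
Chair II (bromo equatorial, ethyl axial): E = 1.82 kcal/mol.
Chair II is the less stable (higher-energy) conformer, and in that chair the bromo group is equatorial.

equatorial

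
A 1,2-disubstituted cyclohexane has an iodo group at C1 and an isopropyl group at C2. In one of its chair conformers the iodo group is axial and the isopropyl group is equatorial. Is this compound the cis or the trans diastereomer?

C1 and C2 have opposite parity, so their axial bonds point in opposite directions.
With opposite-parity carbons, two substituents on the same face are one axial and one equatorial; opposite faces give both axial or both equatorial.
Here the groups are axial/equatorial → same face → cis.

cis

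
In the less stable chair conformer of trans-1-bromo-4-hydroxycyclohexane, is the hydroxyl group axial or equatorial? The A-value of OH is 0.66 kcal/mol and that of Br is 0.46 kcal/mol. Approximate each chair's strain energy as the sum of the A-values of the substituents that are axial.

axial

C1 and C4 have opposite parity, so for the trans isomer the two substituents are e,e in one chair and a,a in the other.
Chair I (hydroxyl axial, bromo axial): E = 1.12 kcal/mol.
Chair II (hydroxyl equatorial, bromo equatorial): E = 0.00 kcal/mol.
Chair I is the less stable (higher-energy) conformer, and in that chair the hydroxyl group is axial.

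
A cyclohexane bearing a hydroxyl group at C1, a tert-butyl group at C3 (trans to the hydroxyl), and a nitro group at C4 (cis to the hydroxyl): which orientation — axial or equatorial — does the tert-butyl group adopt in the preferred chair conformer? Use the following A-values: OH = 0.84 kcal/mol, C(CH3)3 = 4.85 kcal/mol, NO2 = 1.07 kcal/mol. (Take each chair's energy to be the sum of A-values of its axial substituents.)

Chair I (hydroxyl axial, tert-butyl equatorial, nitro equatorial): E = 0.84 kcal/mol.
Chair II (hydroxyl equatorial, tert-butyl axial, nitro axial): E = 5.92 kcal/mol.
Chair I is the more stable (lower-energy) conformer, and in that chair the tert-butyl group is equatorial.

equatorial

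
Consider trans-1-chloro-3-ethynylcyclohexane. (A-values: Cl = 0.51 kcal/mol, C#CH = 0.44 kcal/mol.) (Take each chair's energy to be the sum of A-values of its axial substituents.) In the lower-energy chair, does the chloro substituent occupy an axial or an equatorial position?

equatorial

C1 and C3 have the same parity, so for the trans isomer the two substituents are one axial and one equatorial in each chair.
Chair I (chloro axial, ethynyl equatorial): E = 0.51 kcal/mol.
Chair II (chloro equatorial, ethynyl axial): E = 0.44 kcal/mol.
Chair II is the more stable (lower-energy) conformer, and in that chair the chloro group is equatorial.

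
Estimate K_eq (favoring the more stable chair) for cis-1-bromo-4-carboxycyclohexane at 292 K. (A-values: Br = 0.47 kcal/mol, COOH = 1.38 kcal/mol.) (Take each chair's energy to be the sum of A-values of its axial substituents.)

K ≈ 4.80

C1 and C4 have opposite parity, so for the cis isomer the two substituents are one axial and one equatorial in each chair.
Chair I (bromo axial, carboxyl equatorial): E = 0.47 kcal/mol; chair II (bromo equatorial, carboxyl axial): E = 1.38 kcal/mol.
ΔG = 0.91 kcal/mol between the two chairs.
K = exp(ΔG/RT) with R = 1.987×10⁻³ kcal mol⁻¹ K⁻¹ and T = 292 K gives K ≈ 4.8.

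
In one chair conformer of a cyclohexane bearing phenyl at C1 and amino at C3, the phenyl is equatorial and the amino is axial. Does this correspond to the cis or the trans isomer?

trans

C1 and C3 have the same parity, so their axial bonds point in the same direction.
With same-parity carbons, two substituents on the same face are both axial or both equatorial; opposite faces give one of each.
Here the groups are equatorial/axial → opposite face → trans.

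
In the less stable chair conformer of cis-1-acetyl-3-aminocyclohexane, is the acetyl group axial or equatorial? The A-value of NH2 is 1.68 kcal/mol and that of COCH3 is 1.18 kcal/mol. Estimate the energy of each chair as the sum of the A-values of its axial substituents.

axial

C1 and C3 have the same parity, so for the cis isomer the two substituents are e,e in one chair and a,a in the other.
Chair I (amino axial, acetyl axial): E = 2.86 kcal/mol.
Chair II (amino equatorial, acetyl equatorial): E = 0.00 kcal/mol.
Chair I is the less stable (higher-energy) conformer, and in that chair the acetyl group is axial.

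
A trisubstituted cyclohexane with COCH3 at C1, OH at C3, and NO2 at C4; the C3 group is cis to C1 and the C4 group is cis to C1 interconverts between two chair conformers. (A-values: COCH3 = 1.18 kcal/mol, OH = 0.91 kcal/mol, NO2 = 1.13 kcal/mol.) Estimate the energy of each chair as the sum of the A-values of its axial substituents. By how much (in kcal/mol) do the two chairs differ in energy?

0.96 kcal/mol

Chair I (acetyl axial, hydroxyl axial, nitro equatorial): E = 2.09 kcal/mol.
Chair II (acetyl equatorial, hydroxyl equatorial, nitro axial): E = 1.13 kcal/mol.
ΔE = 2.09 − 1.13 = 0.96 kcal/mol; chair II is more stable.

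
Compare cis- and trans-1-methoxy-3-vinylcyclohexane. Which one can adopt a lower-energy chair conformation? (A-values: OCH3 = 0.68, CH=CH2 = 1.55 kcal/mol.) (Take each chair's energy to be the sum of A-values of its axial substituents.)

cis

At 1,3 positions (parity same): cis → (e,e or a,a); trans → (a,e or e,a).
Best chair for cis: E = 0.00 kcal/mol; best chair for trans: E = 0.68 kcal/mol.
The cis isomer is lower by 0.68 kcal/mol.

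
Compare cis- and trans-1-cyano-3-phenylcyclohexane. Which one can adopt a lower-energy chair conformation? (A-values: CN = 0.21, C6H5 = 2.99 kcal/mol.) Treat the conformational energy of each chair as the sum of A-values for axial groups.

At 1,3 positions (parity same): cis → (e,e or a,a); trans → (a,e or e,a).
Best chair for cis: E = 0.00 kcal/mol; best chair for trans: E = 0.21 kcal/mol.
The cis isomer is lower by 0.21 kcal/mol.

cis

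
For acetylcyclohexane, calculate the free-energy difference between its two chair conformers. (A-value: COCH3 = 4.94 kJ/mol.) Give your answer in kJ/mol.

A monosubstituted cyclohexane has one chair with the acetyl group axial (E = A = 4.94 kJ/mol) and one with it equatorial (E = 0).
ΔE = 4.94 − 0 = 4.94 kJ/mol.

4.94 kJ/mol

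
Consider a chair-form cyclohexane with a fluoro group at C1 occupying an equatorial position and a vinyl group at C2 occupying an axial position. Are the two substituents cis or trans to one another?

C1 and C2 have opposite parity, so their axial bonds point in opposite directions.
With opposite-parity carbons, two substituents on the same face are one axial and one equatorial; opposite faces give both axial or both equatorial.
Here the groups are equatorial/axial → same face → cis.

cis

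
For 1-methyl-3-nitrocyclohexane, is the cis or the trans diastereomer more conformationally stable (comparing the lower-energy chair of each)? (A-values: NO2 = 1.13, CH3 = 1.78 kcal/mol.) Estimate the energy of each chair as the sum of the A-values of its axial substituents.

At 1,3 positions (parity same): cis → (e,e or a,a); trans → (a,e or e,a).
Best chair for cis: E = 0.00 kcal/mol; best chair for trans: E = 1.13 kcal/mol.
The cis isomer is lower by 1.13 kcal/mol.

cis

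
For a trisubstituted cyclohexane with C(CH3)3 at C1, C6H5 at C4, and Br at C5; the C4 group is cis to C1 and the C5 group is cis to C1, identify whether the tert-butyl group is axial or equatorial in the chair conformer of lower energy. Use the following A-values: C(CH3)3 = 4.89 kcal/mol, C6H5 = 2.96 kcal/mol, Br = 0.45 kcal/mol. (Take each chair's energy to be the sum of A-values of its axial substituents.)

equatorial

Chair I (tert-butyl axial, phenyl equatorial, bromo axial): E = 5.34 kcal/mol.
Chair II (tert-butyl equatorial, phenyl axial, bromo equatorial): E = 2.96 kcal/mol.
Chair II is the more stable (lower-energy) conformer, and in that chair the tert-butyl group is equatorial.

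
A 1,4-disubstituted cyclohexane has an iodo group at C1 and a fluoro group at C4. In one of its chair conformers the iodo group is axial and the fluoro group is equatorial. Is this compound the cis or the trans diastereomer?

cis

C1 and C4 have opposite parity, so their axial bonds point in opposite directions.
With opposite-parity carbons, two substituents on the same face are one axial and one equatorial; opposite faces give both axial or both equatorial.
Here the groups are axial/equatorial → same face → cis.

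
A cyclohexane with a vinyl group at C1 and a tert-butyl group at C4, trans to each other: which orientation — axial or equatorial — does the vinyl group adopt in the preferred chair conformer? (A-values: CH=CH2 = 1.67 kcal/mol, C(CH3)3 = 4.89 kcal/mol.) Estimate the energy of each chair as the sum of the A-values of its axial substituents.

equatorial

C1 and C4 have opposite parity, so for the trans isomer the two substituents are e,e in one chair and a,a in the other.
Chair I (vinyl axial, tert-butyl axial): E = 6.56 kcal/mol.
Chair II (vinyl equatorial, tert-butyl equatorial): E = 0.00 kcal/mol.
Chair II is the more stable (lower-energy) conformer, and in that chair the vinyl group is equatorial.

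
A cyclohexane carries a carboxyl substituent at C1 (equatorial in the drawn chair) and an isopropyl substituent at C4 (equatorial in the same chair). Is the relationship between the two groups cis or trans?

trans

C1 and C4 have opposite parity, so their axial bonds point in opposite directions.
With opposite-parity carbons, two substituents on the same face are one axial and one equatorial; opposite faces give both axial or both equatorial.
Here the groups are equatorial/equatorial → opposite face → trans.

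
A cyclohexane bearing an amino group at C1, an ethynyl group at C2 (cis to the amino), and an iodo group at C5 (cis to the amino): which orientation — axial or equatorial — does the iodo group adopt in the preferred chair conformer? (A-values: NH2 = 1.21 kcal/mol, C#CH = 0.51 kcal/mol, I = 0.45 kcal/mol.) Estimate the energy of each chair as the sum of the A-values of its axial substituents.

equatorial

Chair I (amino axial, ethynyl equatorial, iodo axial): E = 1.66 kcal/mol.
Chair II (amino equatorial, ethynyl axial, iodo equatorial): E = 0.51 kcal/mol.
Chair II is the more stable (lower-energy) conformer, and in that chair the iodo group is equatorial.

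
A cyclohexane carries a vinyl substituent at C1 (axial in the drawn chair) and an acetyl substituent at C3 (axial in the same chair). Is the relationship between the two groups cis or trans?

cis

C1 and C3 have the same parity, so their axial bonds point in the same direction.
With same-parity carbons, two substituents on the same face are both axial or both equatorial; opposite faces give one of each.
Here the groups are axial/axial → same face → cis.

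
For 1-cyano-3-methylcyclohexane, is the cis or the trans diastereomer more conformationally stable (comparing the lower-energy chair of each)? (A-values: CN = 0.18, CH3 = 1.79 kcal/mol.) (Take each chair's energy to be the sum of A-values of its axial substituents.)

At 1,3 positions (parity same): cis → (e,e or a,a); trans → (a,e or e,a).
Best chair for cis: E = 0.00 kcal/mol; best chair for trans: E = 0.18 kcal/mol.
The cis isomer is lower by 0.18 kcal/mol.

cis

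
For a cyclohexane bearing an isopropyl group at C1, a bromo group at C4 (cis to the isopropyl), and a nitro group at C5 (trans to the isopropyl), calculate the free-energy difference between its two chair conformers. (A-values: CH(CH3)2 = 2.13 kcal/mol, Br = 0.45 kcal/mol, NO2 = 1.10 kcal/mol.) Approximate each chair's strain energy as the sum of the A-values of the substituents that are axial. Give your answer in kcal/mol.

0.58 kcal/mol

Chair I (isopropyl axial, bromo equatorial, nitro equatorial): E = 2.13 kcal/mol.
Chair II (isopropyl equatorial, bromo axial, nitro axial): E = 1.55 kcal/mol.
ΔE = 2.13 − 1.55 = 0.58 kcal/mol; chair II is more stable.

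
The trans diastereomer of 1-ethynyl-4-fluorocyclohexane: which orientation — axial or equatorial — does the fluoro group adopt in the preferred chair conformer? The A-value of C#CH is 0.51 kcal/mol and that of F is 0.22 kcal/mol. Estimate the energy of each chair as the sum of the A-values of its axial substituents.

equatorial

C1 and C4 have opposite parity, so for the trans isomer the two substituents are e,e in one chair and a,a in the other.
Chair I (ethynyl axial, fluoro axial): E = 0.73 kcal/mol.
Chair II (ethynyl equatorial, fluoro equatorial): E = 0.00 kcal/mol.
Chair II is the more stable (lower-energy) conformer, and in that chair the fluoro group is equatorial.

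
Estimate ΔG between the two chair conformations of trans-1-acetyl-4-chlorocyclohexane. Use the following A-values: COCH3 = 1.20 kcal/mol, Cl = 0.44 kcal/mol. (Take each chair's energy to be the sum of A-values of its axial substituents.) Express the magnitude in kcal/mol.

C1 and C4 have opposite parity, so for the trans isomer the two substituents are e,e in one chair and a,a in the other.
Chair I (acetyl axial, chloro axial): E = 1.64 kcal/mol.
Chair II (acetyl equatorial, chloro equatorial): E = 0.00 kcal/mol.
ΔE = 1.64 − 0.00 = 1.64 kcal/mol; chair II is more stable.

1.64 kcal/mol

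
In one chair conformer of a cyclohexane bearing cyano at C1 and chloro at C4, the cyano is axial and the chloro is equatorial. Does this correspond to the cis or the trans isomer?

C1 and C4 have opposite parity, so their axial bonds point in opposite directions.
With opposite-parity carbons, two substituents on the same face are one axial and one equatorial; opposite faces give both axial or both equatorial.
Here the groups are axial/equatorial → same face → cis.

cis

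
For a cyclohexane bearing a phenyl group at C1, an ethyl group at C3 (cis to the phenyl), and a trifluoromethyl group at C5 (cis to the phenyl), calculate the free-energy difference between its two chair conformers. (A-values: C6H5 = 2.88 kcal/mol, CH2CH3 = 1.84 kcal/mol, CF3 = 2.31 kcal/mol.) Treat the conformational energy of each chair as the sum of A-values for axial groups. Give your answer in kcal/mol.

Chair I (phenyl axial, ethyl axial, trifluoromethyl axial): E = 7.03 kcal/mol.
Chair II (phenyl equatorial, ethyl equatorial, trifluoromethyl equatorial): E = 0.00 kcal/mol.
ΔE = 7.03 − 0.00 = 7.03 kcal/mol; chair II is more stable.

7.03 kcal/mol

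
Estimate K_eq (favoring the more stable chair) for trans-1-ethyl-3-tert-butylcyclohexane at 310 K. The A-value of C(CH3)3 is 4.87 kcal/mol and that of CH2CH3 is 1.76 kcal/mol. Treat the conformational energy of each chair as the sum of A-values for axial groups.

K ≈ 156

C1 and C3 have the same parity, so for the trans isomer the two substituents are one axial and one equatorial in each chair.
Chair I (tert-butyl axial, ethyl equatorial): E = 4.87 kcal/mol; chair II (tert-butyl equatorial, ethyl axial): E = 1.76 kcal/mol.
ΔG = 3.11 kcal/mol between the two chairs.
K = exp(ΔG/RT) with R = 1.987×10⁻³ kcal mol⁻¹ K⁻¹ and T = 310 K gives K ≈ 156.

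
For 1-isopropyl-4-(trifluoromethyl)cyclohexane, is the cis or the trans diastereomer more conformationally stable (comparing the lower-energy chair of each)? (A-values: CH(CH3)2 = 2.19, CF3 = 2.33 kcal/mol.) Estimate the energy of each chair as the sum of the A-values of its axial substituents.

trans

At 1,4 positions (parity opposite): cis → (a,e or e,a); trans → (e,e or a,a).
Best chair for cis: E = 2.19 kcal/mol; best chair for trans: E = 0.00 kcal/mol.
The trans isomer is lower by 2.19 kcal/mol.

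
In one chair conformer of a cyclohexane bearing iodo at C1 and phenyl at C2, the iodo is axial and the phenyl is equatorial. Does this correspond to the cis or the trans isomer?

C1 and C2 have opposite parity, so their axial bonds point in opposite directions.
With opposite-parity carbons, two substituents on the same face are one axial and one equatorial; opposite faces give both axial or both equatorial.
Here the groups are axial/equatorial → same face → cis.

cis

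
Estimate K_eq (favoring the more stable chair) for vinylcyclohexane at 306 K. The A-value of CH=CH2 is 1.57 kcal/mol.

One chair has the vinyl group axial (E = 1.57 kcal/mol) and the other has it equatorial (E = 0).
ΔG = 1.57 kcal/mol between the two chairs.
K = exp(ΔG/RT) with R = 1.987×10⁻³ kcal mol⁻¹ K⁻¹ and T = 306 K gives K ≈ 13.2.

K ≈ 13.2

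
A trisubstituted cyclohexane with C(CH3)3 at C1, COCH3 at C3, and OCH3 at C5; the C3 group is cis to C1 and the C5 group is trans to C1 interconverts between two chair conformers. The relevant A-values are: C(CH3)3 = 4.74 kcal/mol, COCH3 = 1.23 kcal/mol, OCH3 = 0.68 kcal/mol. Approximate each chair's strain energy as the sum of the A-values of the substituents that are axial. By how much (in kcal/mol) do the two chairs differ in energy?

Chair I (tert-butyl axial, acetyl axial, methoxy equatorial): E = 5.97 kcal/mol.
Chair II (tert-butyl equatorial, acetyl equatorial, methoxy axial): E = 0.68 kcal/mol.
ΔE = 5.97 − 0.68 = 5.29 kcal/mol; chair II is more stable.

5.29 kcal/mol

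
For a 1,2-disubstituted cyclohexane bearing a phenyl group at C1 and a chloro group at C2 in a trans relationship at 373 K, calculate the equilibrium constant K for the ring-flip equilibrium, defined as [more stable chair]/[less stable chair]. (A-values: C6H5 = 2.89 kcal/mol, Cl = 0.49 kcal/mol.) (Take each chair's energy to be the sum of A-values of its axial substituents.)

K ≈ 95.6

C1 and C2 have opposite parity, so for the trans isomer the two substituents are e,e in one chair and a,a in the other.
Chair I (phenyl axial, chloro axial): E = 3.38 kcal/mol; chair II (phenyl equatorial, chloro equatorial): E = 0.00 kcal/mol.
ΔG = 3.38 kcal/mol between the two chairs.
K = exp(ΔG/RT) with R = 1.987×10⁻³ kcal mol⁻¹ K⁻¹ and T = 373 K gives K ≈ 95.6.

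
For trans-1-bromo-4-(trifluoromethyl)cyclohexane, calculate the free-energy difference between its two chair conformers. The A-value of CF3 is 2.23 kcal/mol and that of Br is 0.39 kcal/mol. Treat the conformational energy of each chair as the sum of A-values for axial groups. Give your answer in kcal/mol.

C1 and C4 have opposite parity, so for the trans isomer the two substituents are e,e in one chair and a,a in the other.
Chair I (trifluoromethyl axial, bromo axial): E = 2.62 kcal/mol.
Chair II (trifluoromethyl equatorial, bromo equatorial): E = 0.00 kcal/mol.
ΔE = 2.62 − 0.00 = 2.62 kcal/mol; chair II is more stable.

2.62 kcal/mol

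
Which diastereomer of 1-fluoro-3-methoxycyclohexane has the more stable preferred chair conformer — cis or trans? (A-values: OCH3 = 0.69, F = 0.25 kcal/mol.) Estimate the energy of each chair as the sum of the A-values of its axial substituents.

At 1,3 positions (parity same): cis → (e,e or a,a); trans → (a,e or e,a).
Best chair for cis: E = 0.00 kcal/mol; best chair for trans: E = 0.25 kcal/mol.
The cis isomer is lower by 0.25 kcal/mol.

cis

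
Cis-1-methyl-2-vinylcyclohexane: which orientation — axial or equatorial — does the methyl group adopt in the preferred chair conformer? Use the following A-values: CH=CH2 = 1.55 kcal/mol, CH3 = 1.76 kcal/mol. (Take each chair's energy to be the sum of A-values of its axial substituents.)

C1 and C2 have opposite parity, so for the cis isomer the two substituents are one axial and one equatorial in each chair.
Chair I (vinyl axial, methyl equatorial): E = 1.55 kcal/mol.
Chair II (vinyl equatorial, methyl axial): E = 1.76 kcal/mol.
Chair I is the more stable (lower-energy) conformer, and in that chair the methyl group is equatorial.

equatorial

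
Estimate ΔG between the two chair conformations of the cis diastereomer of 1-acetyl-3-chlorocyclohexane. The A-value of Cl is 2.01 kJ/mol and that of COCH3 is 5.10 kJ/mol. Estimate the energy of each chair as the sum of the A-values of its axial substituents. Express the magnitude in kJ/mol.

7.11 kJ/mol

C1 and C3 have the same parity, so for the cis isomer the two substituents are e,e in one chair and a,a in the other.
Chair I (chloro axial, acetyl axial): E = 7.11 kJ/mol.
Chair II (chloro equatorial, acetyl equatorial): E = 0.00 kJ/mol.
ΔE = 7.11 − 0.00 = 7.11 kJ/mol; chair II is more stable.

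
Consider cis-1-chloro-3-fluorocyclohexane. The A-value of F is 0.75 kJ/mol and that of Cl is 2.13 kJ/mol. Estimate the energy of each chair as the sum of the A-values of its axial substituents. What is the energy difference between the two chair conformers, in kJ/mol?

2.88 kJ/mol

C1 and C3 have the same parity, so for the cis isomer the two substituents are e,e in one chair and a,a in the other.
Chair I (fluoro axial, chloro axial): E = 2.88 kJ/mol.
Chair II (fluoro equatorial, chloro equatorial): E = 0.00 kJ/mol.
ΔE = 2.88 − 0.00 = 2.88 kJ/mol; chair II is more stable.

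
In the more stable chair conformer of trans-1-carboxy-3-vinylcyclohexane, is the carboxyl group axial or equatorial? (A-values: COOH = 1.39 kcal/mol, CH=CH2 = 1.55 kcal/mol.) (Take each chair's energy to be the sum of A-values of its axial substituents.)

C1 and C3 have the same parity, so for the trans isomer the two substituents are one axial and one equatorial in each chair.
Chair I (carboxyl axial, vinyl equatorial): E = 1.39 kcal/mol.
Chair II (carboxyl equatorial, vinyl axial): E = 1.55 kcal/mol.
Chair I is the more stable (lower-energy) conformer, and in that chair the carboxyl group is axial.

axial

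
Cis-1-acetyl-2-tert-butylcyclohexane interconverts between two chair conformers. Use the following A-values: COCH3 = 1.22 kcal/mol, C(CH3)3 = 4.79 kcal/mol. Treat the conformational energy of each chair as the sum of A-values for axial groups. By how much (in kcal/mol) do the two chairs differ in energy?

C1 and C2 have opposite parity, so for the cis isomer the two substituents are one axial and one equatorial in each chair.
Chair I (acetyl axial, tert-butyl equatorial): E = 1.22 kcal/mol.
Chair II (acetyl equatorial, tert-butyl axial): E = 4.79 kcal/mol.
ΔE = 4.79 − 1.22 = 3.57 kcal/mol; chair I is more stable.

3.57 kcal/mol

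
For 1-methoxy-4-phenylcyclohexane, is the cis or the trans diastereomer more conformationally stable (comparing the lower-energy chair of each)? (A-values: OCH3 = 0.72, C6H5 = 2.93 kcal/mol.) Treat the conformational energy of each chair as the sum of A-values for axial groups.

trans

At 1,4 positions (parity opposite): cis → (a,e or e,a); trans → (e,e or a,a).
Best chair for cis: E = 0.72 kcal/mol; best chair for trans: E = 0.00 kcal/mol.
The trans isomer is lower by 0.72 kcal/mol.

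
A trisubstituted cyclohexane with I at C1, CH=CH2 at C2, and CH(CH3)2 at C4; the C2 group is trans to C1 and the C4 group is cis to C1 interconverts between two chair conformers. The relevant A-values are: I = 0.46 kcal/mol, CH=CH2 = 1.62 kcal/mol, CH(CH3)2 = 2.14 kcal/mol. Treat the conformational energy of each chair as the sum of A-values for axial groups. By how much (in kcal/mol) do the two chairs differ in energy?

0.06 kcal/mol

Chair I (iodo axial, vinyl axial, isopropyl equatorial): E = 2.08 kcal/mol.
Chair II (iodo equatorial, vinyl equatorial, isopropyl axial): E = 2.14 kcal/mol.
ΔE = 2.14 − 2.08 = 0.06 kcal/mol; chair I is more stable.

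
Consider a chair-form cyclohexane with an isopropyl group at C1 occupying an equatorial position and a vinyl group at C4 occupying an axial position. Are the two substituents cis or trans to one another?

C1 and C4 have opposite parity, so their axial bonds point in opposite directions.
With opposite-parity carbons, two substituents on the same face are one axial and one equatorial; opposite faces give both axial or both equatorial.
Here the groups are equatorial/axial → same face → cis.

cis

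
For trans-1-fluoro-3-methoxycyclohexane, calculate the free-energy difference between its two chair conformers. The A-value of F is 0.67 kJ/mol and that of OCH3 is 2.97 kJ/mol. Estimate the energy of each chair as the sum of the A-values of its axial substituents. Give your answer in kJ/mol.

2.30 kJ/mol

C1 and C3 have the same parity, so for the trans isomer the two substituents are one axial and one equatorial in each chair.
Chair I (fluoro axial, methoxy equatorial): E = 0.67 kJ/mol.
Chair II (fluoro equatorial, methoxy axial): E = 2.97 kJ/mol.
ΔE = 2.97 − 0.67 = 2.30 kJ/mol; chair I is more stable.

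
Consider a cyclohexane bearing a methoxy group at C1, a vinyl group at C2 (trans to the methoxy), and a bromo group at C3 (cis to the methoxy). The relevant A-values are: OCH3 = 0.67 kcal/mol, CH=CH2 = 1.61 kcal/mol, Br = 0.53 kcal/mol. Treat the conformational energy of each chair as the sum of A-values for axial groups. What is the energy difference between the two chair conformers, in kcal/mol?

Chair I (methoxy axial, vinyl axial, bromo axial): E = 2.81 kcal/mol.
Chair II (methoxy equatorial, vinyl equatorial, bromo equatorial): E = 0.00 kcal/mol.
ΔE = 2.81 − 0.00 = 2.81 kcal/mol; chair II is more stable.

2.81 kcal/mol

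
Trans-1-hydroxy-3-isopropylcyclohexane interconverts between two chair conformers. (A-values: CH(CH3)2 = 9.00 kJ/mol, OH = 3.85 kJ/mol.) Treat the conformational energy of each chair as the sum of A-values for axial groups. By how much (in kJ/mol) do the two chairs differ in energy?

5.15 kJ/mol

C1 and C3 have the same parity, so for the trans isomer the two substituents are one axial and one equatorial in each chair.
Chair I (isopropyl axial, hydroxyl equatorial): E = 9.00 kJ/mol.
Chair II (isopropyl equatorial, hydroxyl axial): E = 3.85 kJ/mol.
ΔE = 9.00 − 3.85 = 5.15 kJ/mol; chair II is more stable.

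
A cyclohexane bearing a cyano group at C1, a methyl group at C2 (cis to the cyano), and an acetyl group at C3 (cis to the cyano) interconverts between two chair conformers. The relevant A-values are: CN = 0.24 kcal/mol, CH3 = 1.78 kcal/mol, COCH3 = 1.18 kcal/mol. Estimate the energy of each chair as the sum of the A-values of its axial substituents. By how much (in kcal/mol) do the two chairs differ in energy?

0.36 kcal/mol

Chair I (cyano axial, methyl equatorial, acetyl axial): E = 1.42 kcal/mol.
Chair II (cyano equatorial, methyl axial, acetyl equatorial): E = 1.78 kcal/mol.
ΔE = 1.78 − 1.42 = 0.36 kcal/mol; chair I is more stable.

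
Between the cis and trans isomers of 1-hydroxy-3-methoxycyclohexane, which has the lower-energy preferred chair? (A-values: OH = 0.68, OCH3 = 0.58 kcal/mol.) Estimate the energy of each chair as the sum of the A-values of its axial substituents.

cis

At 1,3 positions (parity same): cis → (e,e or a,a); trans → (a,e or e,a).
Best chair for cis: E = 0.00 kcal/mol; best chair for trans: E = 0.58 kcal/mol.
The cis isomer is lower by 0.58 kcal/mol.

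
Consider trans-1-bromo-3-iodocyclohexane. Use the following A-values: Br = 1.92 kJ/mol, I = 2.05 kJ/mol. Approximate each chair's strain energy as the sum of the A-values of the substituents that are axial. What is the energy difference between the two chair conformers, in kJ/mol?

C1 and C3 have the same parity, so for the trans isomer the two substituents are one axial and one equatorial in each chair.
Chair I (bromo axial, iodo equatorial): E = 1.92 kJ/mol.
Chair II (bromo equatorial, iodo axial): E = 2.05 kJ/mol.
ΔE = 2.05 − 1.92 = 0.13 kJ/mol; chair I is more stable.

0.13 kJ/mol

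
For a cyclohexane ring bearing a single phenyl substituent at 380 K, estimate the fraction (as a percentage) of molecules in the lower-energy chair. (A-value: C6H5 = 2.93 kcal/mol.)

98.0%

One chair has the phenyl group axial (E = 2.93 kcal/mol) and the other has it equatorial (E = 0).
ΔG = 2.93 kcal/mol between the two chairs.
K = exp(ΔG/RT) with R = 1.987×10⁻³ kcal mol⁻¹ K⁻¹ and T = 380 K gives K ≈ 48.4.
Fraction in the lower-energy chair = K/(K+1) = 98.0%.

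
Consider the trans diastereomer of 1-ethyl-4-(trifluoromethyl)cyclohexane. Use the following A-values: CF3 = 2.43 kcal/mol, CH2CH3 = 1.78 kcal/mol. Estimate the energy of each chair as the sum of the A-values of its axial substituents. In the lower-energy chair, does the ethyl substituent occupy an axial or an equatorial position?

equatorial

C1 and C4 have opposite parity, so for the trans isomer the two substituents are e,e in one chair and a,a in the other.
Chair I (trifluoromethyl axial, ethyl axial): E = 4.21 kcal/mol.
Chair II (trifluoromethyl equatorial, ethyl equatorial): E = 0.00 kcal/mol.
Chair II is the more stable (lower-energy) conformer, and in that chair the ethyl group is equatorial.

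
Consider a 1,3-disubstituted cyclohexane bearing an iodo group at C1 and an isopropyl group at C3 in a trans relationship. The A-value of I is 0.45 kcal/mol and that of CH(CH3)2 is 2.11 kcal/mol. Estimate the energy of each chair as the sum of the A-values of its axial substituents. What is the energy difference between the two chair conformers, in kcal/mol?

1.66 kcal/mol

C1 and C3 have the same parity, so for the trans isomer the two substituents are one axial and one equatorial in each chair.
Chair I (iodo axial, isopropyl equatorial): E = 0.45 kcal/mol.
Chair II (iodo equatorial, isopropyl axial): E = 2.11 kcal/mol.
ΔE = 2.11 − 0.45 = 1.66 kcal/mol; chair I is more stable.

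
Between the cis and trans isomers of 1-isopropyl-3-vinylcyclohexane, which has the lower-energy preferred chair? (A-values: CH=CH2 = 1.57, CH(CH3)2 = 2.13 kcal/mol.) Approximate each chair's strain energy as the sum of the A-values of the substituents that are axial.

At 1,3 positions (parity same): cis → (e,e or a,a); trans → (a,e or e,a).
Best chair for cis: E = 0.00 kcal/mol; best chair for trans: E = 1.57 kcal/mol.
The cis isomer is lower by 1.57 kcal/mol.

cis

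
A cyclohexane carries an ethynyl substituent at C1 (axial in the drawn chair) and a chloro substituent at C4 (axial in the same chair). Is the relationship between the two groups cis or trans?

trans

C1 and C4 have opposite parity, so their axial bonds point in opposite directions.
With opposite-parity carbons, two substituents on the same face are one axial and one equatorial; opposite faces give both axial or both equatorial.
Here the groups are axial/axial → opposite face → trans.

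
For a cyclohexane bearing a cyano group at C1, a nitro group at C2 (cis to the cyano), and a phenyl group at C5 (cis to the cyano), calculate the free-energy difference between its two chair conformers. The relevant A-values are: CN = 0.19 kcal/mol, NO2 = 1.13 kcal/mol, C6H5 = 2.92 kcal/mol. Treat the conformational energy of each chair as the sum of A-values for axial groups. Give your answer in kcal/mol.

1.98 kcal/mol

Chair I (cyano axial, nitro equatorial, phenyl axial): E = 3.11 kcal/mol.
Chair II (cyano equatorial, nitro axial, phenyl equatorial): E = 1.13 kcal/mol.
ΔE = 3.11 − 1.13 = 1.98 kcal/mol; chair II is more stable.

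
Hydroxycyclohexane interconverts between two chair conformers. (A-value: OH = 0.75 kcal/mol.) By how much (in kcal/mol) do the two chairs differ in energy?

A monosubstituted cyclohexane has one chair with the hydroxyl group axial (E = A = 0.75 kcal/mol) and one with it equatorial (E = 0).
ΔE = 0.75 − 0 = 0.75 kcal/mol.

0.75 kcal/mol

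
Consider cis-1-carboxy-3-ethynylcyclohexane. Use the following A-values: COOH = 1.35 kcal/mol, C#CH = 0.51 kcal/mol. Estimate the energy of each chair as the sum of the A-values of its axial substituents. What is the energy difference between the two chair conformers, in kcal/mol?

C1 and C3 have the same parity, so for the cis isomer the two substituents are e,e in one chair and a,a in the other.
Chair I (carboxyl axial, ethynyl axial): E = 1.86 kcal/mol.
Chair II (carboxyl equatorial, ethynyl equatorial): E = 0.00 kcal/mol.
ΔE = 1.86 − 0.00 = 1.86 kcal/mol; chair II is more stable.

1.86 kcal/mol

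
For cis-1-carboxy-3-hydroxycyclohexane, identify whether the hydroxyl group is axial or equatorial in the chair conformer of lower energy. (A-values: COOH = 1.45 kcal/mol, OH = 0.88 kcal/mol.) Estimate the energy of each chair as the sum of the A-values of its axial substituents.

equatorial

C1 and C3 have the same parity, so for the cis isomer the two substituents are e,e in one chair and a,a in the other.
Chair I (carboxyl axial, hydroxyl axial): E = 2.33 kcal/mol.
Chair II (carboxyl equatorial, hydroxyl equatorial): E = 0.00 kcal/mol.
Chair II is the more stable (lower-energy) conformer, and in that chair the hydroxyl group is equatorial.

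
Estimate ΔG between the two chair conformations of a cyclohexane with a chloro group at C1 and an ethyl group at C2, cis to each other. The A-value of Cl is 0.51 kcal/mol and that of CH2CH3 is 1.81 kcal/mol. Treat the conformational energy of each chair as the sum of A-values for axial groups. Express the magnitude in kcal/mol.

C1 and C2 have opposite parity, so for the cis isomer the two substituents are one axial and one equatorial in each chair.
Chair I (chloro axial, ethyl equatorial): E = 0.51 kcal/mol.
Chair II (chloro equatorial, ethyl axial): E = 1.81 kcal/mol.
ΔE = 1.81 − 0.51 = 1.30 kcal/mol; chair I is more stable.

1.30 kcal/mol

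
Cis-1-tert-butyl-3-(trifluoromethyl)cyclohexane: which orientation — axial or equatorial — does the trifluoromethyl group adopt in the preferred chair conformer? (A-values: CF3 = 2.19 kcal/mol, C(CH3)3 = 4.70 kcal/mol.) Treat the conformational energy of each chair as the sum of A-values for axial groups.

equatorial

C1 and C3 have the same parity, so for the cis isomer the two substituents are e,e in one chair and a,a in the other.
Chair I (trifluoromethyl axial, tert-butyl axial): E = 6.89 kcal/mol.
Chair II (trifluoromethyl equatorial, tert-butyl equatorial): E = 0.00 kcal/mol.
Chair II is the more stable (lower-energy) conformer, and in that chair the trifluoromethyl group is equatorial.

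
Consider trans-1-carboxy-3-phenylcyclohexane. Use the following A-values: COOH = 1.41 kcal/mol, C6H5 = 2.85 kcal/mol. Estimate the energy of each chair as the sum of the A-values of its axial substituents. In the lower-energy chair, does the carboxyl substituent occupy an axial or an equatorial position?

C1 and C3 have the same parity, so for the trans isomer the two substituents are one axial and one equatorial in each chair.
Chair I (carboxyl axial, phenyl equatorial): E = 1.41 kcal/mol.
Chair II (carboxyl equatorial, phenyl axial): E = 2.85 kcal/mol.
Chair I is the more stable (lower-energy) conformer, and in that chair the carboxyl group is axial.

axial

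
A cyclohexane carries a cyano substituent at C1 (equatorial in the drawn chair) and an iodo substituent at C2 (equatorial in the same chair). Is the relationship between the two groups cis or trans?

trans

C1 and C2 have opposite parity, so their axial bonds point in opposite directions.
With opposite-parity carbons, two substituents on the same face are one axial and one equatorial; opposite faces give both axial or both equatorial.
Here the groups are equatorial/equatorial → opposite face → trans.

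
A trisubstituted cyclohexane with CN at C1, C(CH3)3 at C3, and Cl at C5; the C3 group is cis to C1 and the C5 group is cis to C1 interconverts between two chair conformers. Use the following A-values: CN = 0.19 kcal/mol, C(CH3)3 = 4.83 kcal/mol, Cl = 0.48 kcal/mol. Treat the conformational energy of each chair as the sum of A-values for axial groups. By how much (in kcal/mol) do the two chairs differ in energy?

5.50 kcal/mol

Chair I (cyano axial, tert-butyl axial, chloro axial): E = 5.50 kcal/mol.
Chair II (cyano equatorial, tert-butyl equatorial, chloro equatorial): E = 0.00 kcal/mol.
ΔE = 5.50 − 0.00 = 5.50 kcal/mol; chair II is more stable.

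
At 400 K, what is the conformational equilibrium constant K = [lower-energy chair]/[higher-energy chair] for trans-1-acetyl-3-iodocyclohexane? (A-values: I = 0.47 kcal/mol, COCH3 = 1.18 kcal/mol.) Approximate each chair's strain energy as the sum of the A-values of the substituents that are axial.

K ≈ 2.44

C1 and C3 have the same parity, so for the trans isomer the two substituents are one axial and one equatorial in each chair.
Chair I (iodo axial, acetyl equatorial): E = 0.47 kcal/mol; chair II (iodo equatorial, acetyl axial): E = 1.18 kcal/mol.
ΔG = 0.71 kcal/mol between the two chairs.
K = exp(ΔG/RT) with R = 1.987×10⁻³ kcal mol⁻¹ K⁻¹ and T = 400 K gives K ≈ 2.44.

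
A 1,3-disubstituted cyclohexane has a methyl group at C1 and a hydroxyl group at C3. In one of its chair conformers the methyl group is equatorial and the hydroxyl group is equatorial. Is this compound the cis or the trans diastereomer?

C1 and C3 have the same parity, so their axial bonds point in the same direction.
With same-parity carbons, two substituents on the same face are both axial or both equatorial; opposite faces give one of each.
Here the groups are equatorial/equatorial → same face → cis.

cis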